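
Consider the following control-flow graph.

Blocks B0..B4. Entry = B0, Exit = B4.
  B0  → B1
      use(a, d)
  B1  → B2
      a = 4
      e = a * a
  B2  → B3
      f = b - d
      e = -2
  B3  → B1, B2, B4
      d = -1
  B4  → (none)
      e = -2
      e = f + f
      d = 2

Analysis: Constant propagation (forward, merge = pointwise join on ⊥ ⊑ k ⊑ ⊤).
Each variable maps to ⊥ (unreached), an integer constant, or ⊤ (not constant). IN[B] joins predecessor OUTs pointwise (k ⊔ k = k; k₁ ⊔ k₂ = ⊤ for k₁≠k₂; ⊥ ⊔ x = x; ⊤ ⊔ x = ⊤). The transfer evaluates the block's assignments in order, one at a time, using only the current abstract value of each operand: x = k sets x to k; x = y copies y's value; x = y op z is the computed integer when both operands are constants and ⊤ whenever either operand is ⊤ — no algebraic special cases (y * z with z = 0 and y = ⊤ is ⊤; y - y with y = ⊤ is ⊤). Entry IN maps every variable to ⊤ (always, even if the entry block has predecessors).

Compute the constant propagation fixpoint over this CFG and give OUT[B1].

Per-block solution:
  B0: | IN=(all ⊤) | OUT=(all ⊤)
  B1: | IN=(all ⊤) | OUT={a:4, e:16; rest ⊤}
  B2: | IN={a:4; rest ⊤} | OUT={a:4, e:-2; rest ⊤}
  B3: | IN={a:4, e:-2; rest ⊤} | OUT={a:4, d:-1, e:-2; rest ⊤}
  B4: | IN={a:4, d:-1, e:-2; rest ⊤} | OUT={a:4, d:2; rest ⊤}

Merge at B1: IN[B1] = OUT[B0] ⊔ OUT[B3] = {a: ⊤, b: ⊤, c: ⊤, d: ⊤, e: ⊤, f: ⊤}
Applying B1's transfer function to that IN value gives OUT[B1] (row B1 above).

Answer: {a: 4, b: ⊤, c: ⊤, d: ⊤, e: 16, f: ⊤}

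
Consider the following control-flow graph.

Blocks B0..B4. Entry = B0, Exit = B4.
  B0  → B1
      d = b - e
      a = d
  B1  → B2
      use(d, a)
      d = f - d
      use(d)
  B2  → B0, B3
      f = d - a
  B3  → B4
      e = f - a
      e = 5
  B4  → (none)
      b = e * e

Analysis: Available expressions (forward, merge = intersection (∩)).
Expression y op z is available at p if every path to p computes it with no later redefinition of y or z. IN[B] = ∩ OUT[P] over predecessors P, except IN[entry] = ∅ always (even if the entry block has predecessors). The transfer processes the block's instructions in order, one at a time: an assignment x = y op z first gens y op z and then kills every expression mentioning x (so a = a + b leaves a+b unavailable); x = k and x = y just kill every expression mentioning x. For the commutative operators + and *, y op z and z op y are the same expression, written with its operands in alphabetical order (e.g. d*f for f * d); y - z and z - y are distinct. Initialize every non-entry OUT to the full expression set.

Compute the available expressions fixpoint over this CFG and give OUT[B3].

Converged values:
  B0:  IN={}  OUT={b-e}
  B1:  IN={b-e}  OUT={b-e}
  B2:  IN={b-e}  OUT={b-e, d-a}
  B3:  IN={b-e, d-a}  OUT={d-a, f-a}
  B4:  IN={d-a, f-a}  OUT={d-a, e*e, f-a}

Merge at B3: IN[B3] = OUT[B2] = {b-e, d-a}
Applying B3's transfer function to that IN value gives OUT[B3] (row B3 above).

Answer: {d-a, f-a}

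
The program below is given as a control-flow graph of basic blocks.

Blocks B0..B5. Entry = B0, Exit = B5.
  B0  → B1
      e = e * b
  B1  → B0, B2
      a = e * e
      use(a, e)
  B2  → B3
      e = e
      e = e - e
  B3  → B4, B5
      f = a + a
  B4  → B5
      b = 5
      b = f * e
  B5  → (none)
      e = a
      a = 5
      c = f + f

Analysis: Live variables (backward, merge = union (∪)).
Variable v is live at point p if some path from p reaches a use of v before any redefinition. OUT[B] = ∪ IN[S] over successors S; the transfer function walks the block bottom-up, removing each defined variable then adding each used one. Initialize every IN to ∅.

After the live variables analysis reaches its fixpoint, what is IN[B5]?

Answer: {a, f}

Trace:
Converged values:
  B0: | IN={b, e} | OUT={b, e}
  B1: | IN={b, e} | OUT={a, b, e}
  B2: | IN={a, e} | OUT={a, e}
  B3: | IN={a, e} | OUT={a, e, f}
  B4: | IN={a, e, f} | OUT={a, f}
  B5: | IN={a, f} | OUT={}

B5 is the boundary node: OUT[B5] = {}
Applying B5's transfer function to that OUT value gives IN[B5] (row B5 above).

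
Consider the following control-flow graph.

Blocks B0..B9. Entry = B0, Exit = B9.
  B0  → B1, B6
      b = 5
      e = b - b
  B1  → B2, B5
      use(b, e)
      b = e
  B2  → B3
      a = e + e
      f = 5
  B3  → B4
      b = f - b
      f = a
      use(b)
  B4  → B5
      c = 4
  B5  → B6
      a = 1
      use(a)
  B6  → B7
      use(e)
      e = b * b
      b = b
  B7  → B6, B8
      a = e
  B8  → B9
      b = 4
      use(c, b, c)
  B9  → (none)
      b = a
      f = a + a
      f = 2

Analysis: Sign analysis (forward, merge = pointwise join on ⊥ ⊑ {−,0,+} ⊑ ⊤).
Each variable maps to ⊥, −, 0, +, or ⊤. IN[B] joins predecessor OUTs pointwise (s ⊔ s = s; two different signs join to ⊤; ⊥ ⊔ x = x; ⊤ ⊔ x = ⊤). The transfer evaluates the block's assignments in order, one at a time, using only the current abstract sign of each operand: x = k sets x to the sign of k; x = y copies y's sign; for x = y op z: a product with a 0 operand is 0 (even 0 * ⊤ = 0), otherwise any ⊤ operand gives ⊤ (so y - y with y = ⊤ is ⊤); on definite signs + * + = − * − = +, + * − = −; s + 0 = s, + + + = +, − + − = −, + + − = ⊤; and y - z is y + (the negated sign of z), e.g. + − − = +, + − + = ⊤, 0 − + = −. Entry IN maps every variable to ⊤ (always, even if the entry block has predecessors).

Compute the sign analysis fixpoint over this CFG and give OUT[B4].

Converged values:
  B0:   IN=(all ⊤)   OUT={b:+; rest ⊤}
  B1:   IN={b:+; rest ⊤}   OUT=(all ⊤)
  B2:   IN=(all ⊤)   OUT={f:+; rest ⊤}
  B3:   IN={f:+; rest ⊤}   OUT=(all ⊤)
  B4:   IN=(all ⊤)   OUT={c:+; rest ⊤}
  B5:   IN=(all ⊤)   OUT={a:+; rest ⊤}
  B6:   IN=(all ⊤)   OUT=(all ⊤)
  B7:   IN=(all ⊤)   OUT=(all ⊤)
  B8:   IN=(all ⊤)   OUT={b:+; rest ⊤}
  B9:   IN={b:+; rest ⊤}   OUT={f:+; rest ⊤}

Merge at B4: IN[B4] = OUT[B3] = {a: ⊤, b: ⊤, c: ⊤, d: ⊤, e: ⊤, f: ⊤}
Applying B4's transfer function to that IN value gives OUT[B4] (row B4 above).

Answer: {a: ⊤, b: ⊤, c: +, d: ⊤, e: ⊤, f: ⊤}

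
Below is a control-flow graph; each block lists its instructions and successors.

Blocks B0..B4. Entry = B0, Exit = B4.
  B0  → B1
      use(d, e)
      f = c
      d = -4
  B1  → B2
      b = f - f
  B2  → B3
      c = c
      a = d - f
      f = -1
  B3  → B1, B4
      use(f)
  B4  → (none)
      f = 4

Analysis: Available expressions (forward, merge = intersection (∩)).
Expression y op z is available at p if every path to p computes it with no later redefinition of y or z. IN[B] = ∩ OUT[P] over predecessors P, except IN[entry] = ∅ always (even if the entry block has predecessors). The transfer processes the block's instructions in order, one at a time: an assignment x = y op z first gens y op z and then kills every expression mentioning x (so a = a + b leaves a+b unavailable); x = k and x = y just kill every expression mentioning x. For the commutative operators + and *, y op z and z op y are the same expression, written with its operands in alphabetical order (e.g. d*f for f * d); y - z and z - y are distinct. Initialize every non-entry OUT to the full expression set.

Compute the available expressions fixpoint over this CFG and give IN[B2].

Fixpoint table:
  B0:   IN={}   OUT={}
  B1:   IN={}   OUT={f-f}
  B2:   IN={f-f}   OUT={}
  B3:   IN={}   OUT={}
  B4:   IN={}   OUT={}

Merge at B2: IN[B2] = OUT[B1] = {f-f}

Answer: {f-f}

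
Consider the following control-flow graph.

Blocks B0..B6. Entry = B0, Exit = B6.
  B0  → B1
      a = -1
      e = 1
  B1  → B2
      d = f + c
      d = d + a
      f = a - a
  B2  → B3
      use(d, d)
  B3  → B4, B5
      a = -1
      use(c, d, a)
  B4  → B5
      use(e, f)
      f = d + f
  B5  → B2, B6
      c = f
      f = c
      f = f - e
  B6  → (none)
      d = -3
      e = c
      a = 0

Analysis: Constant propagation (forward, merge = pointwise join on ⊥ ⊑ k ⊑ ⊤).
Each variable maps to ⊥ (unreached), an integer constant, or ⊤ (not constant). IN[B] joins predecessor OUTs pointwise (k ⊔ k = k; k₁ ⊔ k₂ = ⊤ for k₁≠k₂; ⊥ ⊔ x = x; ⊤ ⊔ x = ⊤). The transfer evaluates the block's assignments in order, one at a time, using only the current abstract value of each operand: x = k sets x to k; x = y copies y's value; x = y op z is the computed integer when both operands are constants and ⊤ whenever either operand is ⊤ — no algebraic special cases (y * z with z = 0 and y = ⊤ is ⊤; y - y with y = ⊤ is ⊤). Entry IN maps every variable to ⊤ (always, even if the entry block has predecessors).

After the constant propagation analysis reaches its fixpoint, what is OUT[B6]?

Answer: {a: 0, b: ⊤, c: ⊤, d: -3, e: ⊤, f: ⊤}

Derivation:
Fixpoint table:
  B0: | IN=(all ⊤) | OUT={a:-1, e:1; rest ⊤}
  B1: | IN={a:-1, e:1; rest ⊤} | OUT={a:-1, e:1, f:0; rest ⊤}
  B2: | IN={a:-1, e:1; rest ⊤} | OUT={a:-1, e:1; rest ⊤}
  B3: | IN={a:-1, e:1; rest ⊤} | OUT={a:-1, e:1; rest ⊤}
  B4: | IN={a:-1, e:1; rest ⊤} | OUT={a:-1, e:1; rest ⊤}
  B5: | IN={a:-1, e:1; rest ⊤} | OUT={a:-1, e:1; rest ⊤}
  B6: | IN={a:-1, e:1; rest ⊤} | OUT={a:0, d:-3; rest ⊤}

Merge at B6: IN[B6] = OUT[B5] = {a: -1, b: ⊤, c: ⊤, d: ⊤, e: 1, f: ⊤}
Applying B6's transfer function to that IN value gives OUT[B6] (row B6 above).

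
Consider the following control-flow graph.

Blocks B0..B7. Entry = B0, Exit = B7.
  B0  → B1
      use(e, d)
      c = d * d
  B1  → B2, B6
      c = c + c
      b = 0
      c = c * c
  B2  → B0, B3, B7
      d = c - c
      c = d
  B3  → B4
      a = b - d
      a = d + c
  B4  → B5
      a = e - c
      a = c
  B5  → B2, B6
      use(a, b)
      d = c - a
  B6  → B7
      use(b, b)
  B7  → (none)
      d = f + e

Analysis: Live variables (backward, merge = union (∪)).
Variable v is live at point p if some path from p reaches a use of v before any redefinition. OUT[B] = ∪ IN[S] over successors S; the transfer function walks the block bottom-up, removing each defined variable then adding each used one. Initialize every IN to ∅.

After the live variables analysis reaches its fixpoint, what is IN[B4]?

Answer: {b, c, e, f}

Trace:
Fixpoint table:
  B0: | IN={d, e, f} | OUT={c, e, f}
  B1: | IN={c, e, f} | OUT={b, c, e, f}
  B2: | IN={b, c, e, f} | OUT={b, c, d, e, f}
  B3: | IN={b, c, d, e, f} | OUT={b, c, e, f}
  B4: | IN={b, c, e, f} | OUT={a, b, c, e, f}
  B5: | IN={a, b, c, e, f} | OUT={b, c, e, f}
  B6: | IN={b, e, f} | OUT={e, f}
  B7: | IN={e, f} | OUT={}

Merge at B4: OUT[B4] = IN[B5] = {a, b, c, e, f}
Applying B4's transfer function to that OUT value gives IN[B4] (row B4 above).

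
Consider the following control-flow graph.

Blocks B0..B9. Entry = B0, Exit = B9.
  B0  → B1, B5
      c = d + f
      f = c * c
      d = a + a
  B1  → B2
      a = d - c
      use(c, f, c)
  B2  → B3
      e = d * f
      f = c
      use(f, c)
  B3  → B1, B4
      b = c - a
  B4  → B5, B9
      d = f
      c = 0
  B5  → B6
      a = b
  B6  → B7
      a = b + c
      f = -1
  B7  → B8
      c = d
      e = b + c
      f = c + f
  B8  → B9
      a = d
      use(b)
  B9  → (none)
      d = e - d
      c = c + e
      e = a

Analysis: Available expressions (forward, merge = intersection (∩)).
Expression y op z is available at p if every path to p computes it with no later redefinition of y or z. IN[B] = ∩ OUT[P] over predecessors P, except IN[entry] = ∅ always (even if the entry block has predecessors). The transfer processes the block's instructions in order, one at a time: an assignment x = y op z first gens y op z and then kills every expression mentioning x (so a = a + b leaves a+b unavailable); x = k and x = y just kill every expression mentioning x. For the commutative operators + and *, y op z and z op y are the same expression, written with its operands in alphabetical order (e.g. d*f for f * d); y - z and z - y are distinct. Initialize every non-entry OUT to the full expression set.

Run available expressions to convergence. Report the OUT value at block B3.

Answer: {c*c, c-a, d-c}

Working:
Fixpoint table:
  B0:   IN={}   OUT={a+a, c*c}
  B1:   IN={c*c}   OUT={c*c, d-c}
  B2:   IN={c*c, d-c}   OUT={c*c, d-c}
  B3:   IN={c*c, d-c}   OUT={c*c, c-a, d-c}
  B4:   IN={c*c, c-a, d-c}   OUT={}
  B5:   IN={}   OUT={}
  B6:   IN={}   OUT={b+c}
  B7:   IN={b+c}   OUT={b+c}
  B8:   IN={b+c}   OUT={b+c}
  B9:   IN={}   OUT={}

Merge at B3: IN[B3] = OUT[B2] = {c*c, d-c}
Applying B3's transfer function to that IN value gives OUT[B3] (row B3 above).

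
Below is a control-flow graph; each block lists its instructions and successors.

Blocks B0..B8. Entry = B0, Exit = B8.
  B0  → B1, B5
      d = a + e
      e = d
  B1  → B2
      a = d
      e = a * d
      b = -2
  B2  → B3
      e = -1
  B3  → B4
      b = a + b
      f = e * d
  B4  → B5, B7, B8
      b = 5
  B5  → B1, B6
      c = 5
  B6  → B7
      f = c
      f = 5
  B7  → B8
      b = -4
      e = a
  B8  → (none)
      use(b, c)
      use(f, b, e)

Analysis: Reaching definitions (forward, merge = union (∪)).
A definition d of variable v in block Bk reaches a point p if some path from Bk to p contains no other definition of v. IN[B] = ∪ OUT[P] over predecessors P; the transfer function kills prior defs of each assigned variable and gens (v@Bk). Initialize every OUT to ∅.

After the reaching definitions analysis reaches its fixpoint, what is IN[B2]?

Answer: {a@B1, b@B1, c@B5, d@B0, e@B1, f@B3}

Trace:
Per-block solution:
  B0: | IN={} | OUT={d@B0, e@B0}
  B1: | IN={a@B1, b@B4, c@B5, d@B0, e@B0, e@B2, f@B3} | OUT={a@B1, b@B1, c@B5, d@B0, e@B1, f@B3}
  B2: | IN={a@B1, b@B1, c@B5, d@B0, e@B1, f@B3} | OUT={a@B1, b@B1, c@B5, d@B0, e@B2, f@B3}
  B3: | IN={a@B1, b@B1, c@B5, d@B0, e@B2, f@B3} | OUT={a@B1, b@B3, c@B5, d@B0, e@B2, f@B3}
  B4: | IN={a@B1, b@B3, c@B5, d@B0, e@B2, f@B3} | OUT={a@B1, b@B4, c@B5, d@B0, e@B2, f@B3}
  B5: | IN={a@B1, b@B4, c@B5, d@B0, e@B0, e@B2, f@B3} | OUT={a@B1, b@B4, c@B5, d@B0, e@B0, e@B2, f@B3}
  B6: | IN={a@B1, b@B4, c@B5, d@B0, e@B0, e@B2, f@B3} | OUT={a@B1, b@B4, c@B5, d@B0, e@B0, e@B2, f@B6}
  B7: | IN={a@B1, b@B4, c@B5, d@B0, e@B0, e@B2, f@B3, f@B6} | OUT={a@B1, b@B7, c@B5, d@B0, e@B7, f@B3, f@B6}
  B8: | IN={a@B1, b@B4, b@B7, c@B5, d@B0, e@B2, e@B7, f@B3, f@B6} | OUT={a@B1, b@B4, b@B7, c@B5, d@B0, e@B2, e@B7, f@B3, f@B6}

Merge at B2: IN[B2] = OUT[B1] = {a@B1, b@B1, c@B5, d@B0, e@B1, f@B3}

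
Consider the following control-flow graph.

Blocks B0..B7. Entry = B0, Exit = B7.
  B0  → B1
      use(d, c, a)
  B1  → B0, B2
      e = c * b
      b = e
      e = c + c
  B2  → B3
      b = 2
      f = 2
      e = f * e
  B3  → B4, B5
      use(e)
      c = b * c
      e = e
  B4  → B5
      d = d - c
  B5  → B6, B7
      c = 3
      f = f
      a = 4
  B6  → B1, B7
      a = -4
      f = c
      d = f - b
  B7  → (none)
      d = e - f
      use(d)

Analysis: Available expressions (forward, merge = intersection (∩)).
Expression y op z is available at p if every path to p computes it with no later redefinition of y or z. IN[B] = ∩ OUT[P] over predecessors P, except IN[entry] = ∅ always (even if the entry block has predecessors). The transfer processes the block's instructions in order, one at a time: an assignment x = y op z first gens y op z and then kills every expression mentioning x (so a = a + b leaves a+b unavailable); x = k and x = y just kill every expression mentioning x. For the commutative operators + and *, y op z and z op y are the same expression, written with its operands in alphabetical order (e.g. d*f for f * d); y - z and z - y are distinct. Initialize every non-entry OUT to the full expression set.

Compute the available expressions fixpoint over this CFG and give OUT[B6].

Per-block solution:
  B0:   IN={}   OUT={}
  B1:   IN={}   OUT={c+c}
  B2:   IN={c+c}   OUT={c+c}
  B3:   IN={c+c}   OUT={}
  B4:   IN={}   OUT={}
  B5:   IN={}   OUT={}
  B6:   IN={}   OUT={f-b}
  B7:   IN={}   OUT={e-f}

Merge at B6: IN[B6] = OUT[B5] = {}
Applying B6's transfer function to that IN value gives OUT[B6] (row B6 above).

Answer: {f-b}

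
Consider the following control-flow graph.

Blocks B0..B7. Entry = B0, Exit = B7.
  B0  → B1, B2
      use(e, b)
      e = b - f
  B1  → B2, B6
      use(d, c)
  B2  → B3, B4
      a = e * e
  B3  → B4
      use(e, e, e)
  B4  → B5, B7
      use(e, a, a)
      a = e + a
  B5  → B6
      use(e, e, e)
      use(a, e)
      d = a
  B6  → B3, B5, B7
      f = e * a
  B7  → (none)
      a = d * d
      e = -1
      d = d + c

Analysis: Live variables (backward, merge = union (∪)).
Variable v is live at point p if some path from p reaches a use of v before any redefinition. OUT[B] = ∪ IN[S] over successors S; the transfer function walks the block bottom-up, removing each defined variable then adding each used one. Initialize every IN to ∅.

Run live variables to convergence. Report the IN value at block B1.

Converged values:
  B0: | IN={a, b, c, d, e, f} | OUT={a, c, d, e}
  B1: | IN={a, c, d, e} | OUT={a, c, d, e}
  B2: | IN={c, d, e} | OUT={a, c, d, e}
  B3: | IN={a, c, d, e} | OUT={a, c, d, e}
  B4: | IN={a, c, d, e} | OUT={a, c, d, e}
  B5: | IN={a, c, e} | OUT={a, c, d, e}
  B6: | IN={a, c, d, e} | OUT={a, c, d, e}
  B7: | IN={c, d} | OUT={}

Merge at B1: OUT[B1] = IN[B2] ⊔ IN[B6] = {a, c, d, e}
Applying B1's transfer function to that OUT value gives IN[B1] (row B1 above).

Answer: {a, c, d, e}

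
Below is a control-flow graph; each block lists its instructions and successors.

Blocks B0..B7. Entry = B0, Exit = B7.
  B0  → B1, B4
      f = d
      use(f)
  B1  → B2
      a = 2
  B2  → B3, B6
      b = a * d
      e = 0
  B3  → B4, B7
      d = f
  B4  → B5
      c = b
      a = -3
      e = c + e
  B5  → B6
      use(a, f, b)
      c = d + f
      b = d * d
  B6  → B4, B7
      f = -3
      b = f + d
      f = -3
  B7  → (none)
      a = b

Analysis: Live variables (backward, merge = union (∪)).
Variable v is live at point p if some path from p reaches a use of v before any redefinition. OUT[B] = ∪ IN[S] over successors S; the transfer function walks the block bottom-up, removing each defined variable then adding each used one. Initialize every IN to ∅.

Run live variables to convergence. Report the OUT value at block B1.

Answer: {a, d, f}

Derivation:
Per-block solution:
  B0: | IN={b, d, e} | OUT={b, d, e, f}
  B1: | IN={d, f} | OUT={a, d, f}
  B2: | IN={a, d, f} | OUT={b, d, e, f}
  B3: | IN={b, e, f} | OUT={b, d, e, f}
  B4: | IN={b, d, e, f} | OUT={a, b, d, e, f}
  B5: | IN={a, b, d, e, f} | OUT={d, e}
  B6: | IN={d, e} | OUT={b, d, e, f}
  B7: | IN={b} | OUT={}

Merge at B1: OUT[B1] = IN[B2] = {a, d, f}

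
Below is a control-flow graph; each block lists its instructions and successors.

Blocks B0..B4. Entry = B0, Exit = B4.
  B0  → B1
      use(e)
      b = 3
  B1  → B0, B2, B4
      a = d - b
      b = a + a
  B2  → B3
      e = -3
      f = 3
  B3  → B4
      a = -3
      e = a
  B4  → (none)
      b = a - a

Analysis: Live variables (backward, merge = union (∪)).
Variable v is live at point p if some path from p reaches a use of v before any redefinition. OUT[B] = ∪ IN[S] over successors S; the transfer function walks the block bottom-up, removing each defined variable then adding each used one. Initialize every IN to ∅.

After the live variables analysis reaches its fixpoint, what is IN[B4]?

Answer: {a}

Working:
Converged values:
  B0:   IN={d, e}   OUT={b, d, e}
  B1:   IN={b, d, e}   OUT={a, d, e}
  B2:   IN={}   OUT={}
  B3:   IN={}   OUT={a}
  B4:   IN={a}   OUT={}

B4 is the boundary node: OUT[B4] = {}
Applying B4's transfer function to that OUT value gives IN[B4] (row B4 above).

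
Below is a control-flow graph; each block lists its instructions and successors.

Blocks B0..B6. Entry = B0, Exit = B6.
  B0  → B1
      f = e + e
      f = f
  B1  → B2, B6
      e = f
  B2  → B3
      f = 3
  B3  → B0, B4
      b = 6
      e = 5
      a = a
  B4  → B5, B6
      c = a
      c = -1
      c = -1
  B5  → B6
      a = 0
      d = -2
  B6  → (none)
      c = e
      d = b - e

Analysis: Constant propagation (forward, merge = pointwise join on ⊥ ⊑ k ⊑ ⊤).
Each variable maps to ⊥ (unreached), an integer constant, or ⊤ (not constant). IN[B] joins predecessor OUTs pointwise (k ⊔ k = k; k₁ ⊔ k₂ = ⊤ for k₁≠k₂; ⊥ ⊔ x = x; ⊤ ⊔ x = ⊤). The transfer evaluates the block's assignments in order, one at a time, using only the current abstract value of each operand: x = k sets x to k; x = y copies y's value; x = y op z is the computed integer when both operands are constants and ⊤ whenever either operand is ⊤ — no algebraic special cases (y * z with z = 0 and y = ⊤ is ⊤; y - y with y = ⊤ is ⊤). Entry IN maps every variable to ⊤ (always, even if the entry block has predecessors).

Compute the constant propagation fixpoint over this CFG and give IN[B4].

Per-block solution:
  B0: | IN=(all ⊤) | OUT=(all ⊤)
  B1: | IN=(all ⊤) | OUT=(all ⊤)
  B2: | IN=(all ⊤) | OUT={f:3; rest ⊤}
  B3: | IN={f:3; rest ⊤} | OUT={b:6, e:5, f:3; rest ⊤}
  B4: | IN={b:6, e:5, f:3; rest ⊤} | OUT={b:6, c:-1, e:5, f:3; rest ⊤}
  B5: | IN={b:6, c:-1, e:5, f:3; rest ⊤} | OUT={a:0, b:6, c:-1, d:-2, e:5, f:3; rest ⊤}
  B6: | IN=(all ⊤) | OUT=(all ⊤)

Merge at B4: IN[B4] = OUT[B3] = {a: ⊤, b: 6, c: ⊤, d: ⊤, e: 5, f: 3}

Answer: {a: ⊤, b: 6, c: ⊤, d: ⊤, e: 5, f: 3}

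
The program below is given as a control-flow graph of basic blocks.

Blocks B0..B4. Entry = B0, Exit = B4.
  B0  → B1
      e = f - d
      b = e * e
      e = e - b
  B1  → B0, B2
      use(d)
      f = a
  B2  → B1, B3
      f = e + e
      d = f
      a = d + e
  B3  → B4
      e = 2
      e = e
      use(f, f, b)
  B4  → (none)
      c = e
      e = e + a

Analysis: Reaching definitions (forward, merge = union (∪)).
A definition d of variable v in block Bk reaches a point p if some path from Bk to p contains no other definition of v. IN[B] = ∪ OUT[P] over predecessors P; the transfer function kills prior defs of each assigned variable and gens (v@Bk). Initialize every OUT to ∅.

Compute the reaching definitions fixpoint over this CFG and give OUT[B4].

Answer: {a@B2, b@B0, c@B4, d@B2, e@B4, f@B2}

Working:
Converged values:
  B0:   IN={a@B2, b@B0, d@B2, e@B0, f@B1}   OUT={a@B2, b@B0, d@B2, e@B0, f@B1}
  B1:   IN={a@B2, b@B0, d@B2, e@B0, f@B1, f@B2}   OUT={a@B2, b@B0, d@B2, e@B0, f@B1}
  B2:   IN={a@B2, b@B0, d@B2, e@B0, f@B1}   OUT={a@B2, b@B0, d@B2, e@B0, f@B2}
  B3:   IN={a@B2, b@B0, d@B2, e@B0, f@B2}   OUT={a@B2, b@B0, d@B2, e@B3, f@B2}
  B4:   IN={a@B2, b@B0, d@B2, e@B3, f@B2}   OUT={a@B2, b@B0, c@B4, d@B2, e@B4, f@B2}

Merge at B4: IN[B4] = OUT[B3] = {a@B2, b@B0, d@B2, e@B3, f@B2}
Applying B4's transfer function to that IN value gives OUT[B4] (row B4 above).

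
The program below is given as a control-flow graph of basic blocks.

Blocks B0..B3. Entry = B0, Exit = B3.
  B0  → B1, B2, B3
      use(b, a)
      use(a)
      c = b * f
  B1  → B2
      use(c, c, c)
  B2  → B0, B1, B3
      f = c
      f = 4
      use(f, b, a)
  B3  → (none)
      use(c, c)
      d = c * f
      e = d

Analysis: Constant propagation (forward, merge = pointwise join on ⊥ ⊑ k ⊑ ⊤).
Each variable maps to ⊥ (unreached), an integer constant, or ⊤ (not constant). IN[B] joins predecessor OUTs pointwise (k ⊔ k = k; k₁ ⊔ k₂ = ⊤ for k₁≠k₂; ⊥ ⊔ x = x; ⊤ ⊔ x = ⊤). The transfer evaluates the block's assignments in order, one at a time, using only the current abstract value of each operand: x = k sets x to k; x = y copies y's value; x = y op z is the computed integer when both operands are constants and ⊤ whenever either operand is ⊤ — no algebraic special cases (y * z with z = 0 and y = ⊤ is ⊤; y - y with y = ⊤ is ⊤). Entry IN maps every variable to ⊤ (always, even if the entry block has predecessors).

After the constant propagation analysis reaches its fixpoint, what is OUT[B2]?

Answer: {a: ⊤, b: ⊤, c: ⊤, d: ⊤, e: ⊤, f: 4}

Derivation:
Converged values:
  B0:  IN=(all ⊤)  OUT=(all ⊤)
  B1:  IN=(all ⊤)  OUT=(all ⊤)
  B2:  IN=(all ⊤)  OUT={f:4; rest ⊤}
  B3:  IN=(all ⊤)  OUT=(all ⊤)

Merge at B2: IN[B2] = OUT[B0] ⊔ OUT[B1] = {a: ⊤, b: ⊤, c: ⊤, d: ⊤, e: ⊤, f: ⊤}
Applying B2's transfer function to that IN value gives OUT[B2] (row B2 above).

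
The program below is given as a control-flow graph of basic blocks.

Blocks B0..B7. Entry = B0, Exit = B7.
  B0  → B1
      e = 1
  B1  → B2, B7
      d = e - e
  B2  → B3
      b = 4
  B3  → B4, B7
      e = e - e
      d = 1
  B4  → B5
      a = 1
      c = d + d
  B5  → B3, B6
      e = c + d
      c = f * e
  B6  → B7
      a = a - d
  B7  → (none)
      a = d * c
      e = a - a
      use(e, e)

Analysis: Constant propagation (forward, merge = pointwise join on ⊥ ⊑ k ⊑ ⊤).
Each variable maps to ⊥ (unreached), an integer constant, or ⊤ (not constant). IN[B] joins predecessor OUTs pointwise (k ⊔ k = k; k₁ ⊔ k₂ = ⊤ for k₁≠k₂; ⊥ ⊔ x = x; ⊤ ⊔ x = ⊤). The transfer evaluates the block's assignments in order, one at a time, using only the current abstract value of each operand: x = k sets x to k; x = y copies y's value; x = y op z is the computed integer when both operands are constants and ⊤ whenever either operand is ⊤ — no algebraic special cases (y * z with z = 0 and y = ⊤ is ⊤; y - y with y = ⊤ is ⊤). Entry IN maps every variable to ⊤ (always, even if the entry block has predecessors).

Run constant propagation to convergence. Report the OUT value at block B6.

Converged values:
  B0: | IN=(all ⊤) | OUT={e:1; rest ⊤}
  B1: | IN={e:1; rest ⊤} | OUT={d:0, e:1; rest ⊤}
  B2: | IN={d:0, e:1; rest ⊤} | OUT={b:4, d:0, e:1; rest ⊤}
  B3: | IN={b:4; rest ⊤} | OUT={b:4, d:1; rest ⊤}
  B4: | IN={b:4, d:1; rest ⊤} | OUT={a:1, b:4, c:2, d:1; rest ⊤}
  B5: | IN={a:1, b:4, c:2, d:1; rest ⊤} | OUT={a:1, b:4, d:1, e:3; rest ⊤}
  B6: | IN={a:1, b:4, d:1, e:3; rest ⊤} | OUT={a:0, b:4, d:1, e:3; rest ⊤}
  B7: | IN=(all ⊤) | OUT=(all ⊤)

Merge at B6: IN[B6] = OUT[B5] = {a: 1, b: 4, c: ⊤, d: 1, e: 3, f: ⊤}
Applying B6's transfer function to that IN value gives OUT[B6] (row B6 above).

Answer: {a: 0, b: 4, c: ⊤, d: 1, e: 3, f: ⊤}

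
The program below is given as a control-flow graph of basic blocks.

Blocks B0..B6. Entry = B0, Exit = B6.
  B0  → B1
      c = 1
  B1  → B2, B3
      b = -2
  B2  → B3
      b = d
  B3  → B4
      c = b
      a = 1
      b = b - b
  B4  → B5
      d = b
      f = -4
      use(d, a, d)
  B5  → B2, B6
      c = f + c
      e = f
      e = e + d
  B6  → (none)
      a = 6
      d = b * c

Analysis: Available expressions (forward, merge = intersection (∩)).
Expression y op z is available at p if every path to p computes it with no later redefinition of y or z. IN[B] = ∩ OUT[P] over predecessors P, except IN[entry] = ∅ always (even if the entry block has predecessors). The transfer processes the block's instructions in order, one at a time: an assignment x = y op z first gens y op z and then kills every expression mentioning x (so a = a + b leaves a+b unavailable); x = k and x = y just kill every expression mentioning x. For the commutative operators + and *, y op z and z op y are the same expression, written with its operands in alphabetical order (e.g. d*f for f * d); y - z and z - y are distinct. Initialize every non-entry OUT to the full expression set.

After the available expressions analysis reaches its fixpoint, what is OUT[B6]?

Fixpoint table:
  B0: | IN={} | OUT={}
  B1: | IN={} | OUT={}
  B2: | IN={} | OUT={}
  B3: | IN={} | OUT={}
  B4: | IN={} | OUT={}
  B5: | IN={} | OUT={}
  B6: | IN={} | OUT={b*c}

Merge at B6: IN[B6] = OUT[B5] = {}
Applying B6's transfer function to that IN value gives OUT[B6] (row B6 above).

Answer: {b*c}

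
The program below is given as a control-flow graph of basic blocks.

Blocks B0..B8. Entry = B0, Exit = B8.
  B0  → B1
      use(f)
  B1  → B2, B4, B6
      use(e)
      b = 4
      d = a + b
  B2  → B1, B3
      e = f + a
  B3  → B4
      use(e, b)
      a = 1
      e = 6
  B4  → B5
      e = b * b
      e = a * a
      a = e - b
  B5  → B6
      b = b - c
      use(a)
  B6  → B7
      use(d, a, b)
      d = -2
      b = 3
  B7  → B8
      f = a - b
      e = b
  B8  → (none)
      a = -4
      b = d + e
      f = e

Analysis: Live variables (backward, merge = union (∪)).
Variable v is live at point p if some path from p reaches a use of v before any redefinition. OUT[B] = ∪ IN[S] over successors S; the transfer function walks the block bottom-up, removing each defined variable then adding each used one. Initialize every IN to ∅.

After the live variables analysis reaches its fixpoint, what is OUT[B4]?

Per-block solution:
  B0:  IN={a, c, e, f}  OUT={a, c, e, f}
  B1:  IN={a, c, e, f}  OUT={a, b, c, d, f}
  B2:  IN={a, b, c, d, f}  OUT={a, b, c, d, e, f}
  B3:  IN={b, c, d, e}  OUT={a, b, c, d}
  B4:  IN={a, b, c, d}  OUT={a, b, c, d}
  B5:  IN={a, b, c, d}  OUT={a, b, d}
  B6:  IN={a, b, d}  OUT={a, b, d}
  B7:  IN={a, b, d}  OUT={d, e}
  B8:  IN={d, e}  OUT={}

Merge at B4: OUT[B4] = IN[B5] = {a, b, c, d}

Answer: {a, b, c, d}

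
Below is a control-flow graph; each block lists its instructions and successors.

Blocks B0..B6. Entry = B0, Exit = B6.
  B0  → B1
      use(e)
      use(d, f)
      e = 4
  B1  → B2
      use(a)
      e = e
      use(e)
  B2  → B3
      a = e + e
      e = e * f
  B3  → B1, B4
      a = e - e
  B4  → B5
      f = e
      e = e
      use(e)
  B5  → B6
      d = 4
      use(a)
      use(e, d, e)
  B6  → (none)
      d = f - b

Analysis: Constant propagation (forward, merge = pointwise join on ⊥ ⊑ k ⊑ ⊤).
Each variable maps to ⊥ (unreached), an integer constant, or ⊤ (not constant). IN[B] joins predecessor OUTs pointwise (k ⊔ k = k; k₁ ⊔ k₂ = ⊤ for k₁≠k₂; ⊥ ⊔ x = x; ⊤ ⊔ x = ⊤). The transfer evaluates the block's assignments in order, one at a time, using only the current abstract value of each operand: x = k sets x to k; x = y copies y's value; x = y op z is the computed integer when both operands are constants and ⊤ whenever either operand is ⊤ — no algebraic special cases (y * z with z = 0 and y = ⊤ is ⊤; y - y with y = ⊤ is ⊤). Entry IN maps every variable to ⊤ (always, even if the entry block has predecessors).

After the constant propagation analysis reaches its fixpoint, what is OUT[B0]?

Answer: {a: ⊤, b: ⊤, c: ⊤, d: ⊤, e: 4, f: ⊤}

Derivation:
Per-block solution:
  B0:  IN=(all ⊤)  OUT={e:4; rest ⊤}
  B1:  IN=(all ⊤)  OUT=(all ⊤)
  B2:  IN=(all ⊤)  OUT=(all ⊤)
  B3:  IN=(all ⊤)  OUT=(all ⊤)
  B4:  IN=(all ⊤)  OUT=(all ⊤)
  B5:  IN=(all ⊤)  OUT={d:4; rest ⊤}
  B6:  IN={d:4; rest ⊤}  OUT=(all ⊤)

B0 is the boundary node: IN[B0] = {a: ⊤, b: ⊤, c: ⊤, d: ⊤, e: ⊤, f: ⊤}
Applying B0's transfer function to that IN value gives OUT[B0] (row B0 above).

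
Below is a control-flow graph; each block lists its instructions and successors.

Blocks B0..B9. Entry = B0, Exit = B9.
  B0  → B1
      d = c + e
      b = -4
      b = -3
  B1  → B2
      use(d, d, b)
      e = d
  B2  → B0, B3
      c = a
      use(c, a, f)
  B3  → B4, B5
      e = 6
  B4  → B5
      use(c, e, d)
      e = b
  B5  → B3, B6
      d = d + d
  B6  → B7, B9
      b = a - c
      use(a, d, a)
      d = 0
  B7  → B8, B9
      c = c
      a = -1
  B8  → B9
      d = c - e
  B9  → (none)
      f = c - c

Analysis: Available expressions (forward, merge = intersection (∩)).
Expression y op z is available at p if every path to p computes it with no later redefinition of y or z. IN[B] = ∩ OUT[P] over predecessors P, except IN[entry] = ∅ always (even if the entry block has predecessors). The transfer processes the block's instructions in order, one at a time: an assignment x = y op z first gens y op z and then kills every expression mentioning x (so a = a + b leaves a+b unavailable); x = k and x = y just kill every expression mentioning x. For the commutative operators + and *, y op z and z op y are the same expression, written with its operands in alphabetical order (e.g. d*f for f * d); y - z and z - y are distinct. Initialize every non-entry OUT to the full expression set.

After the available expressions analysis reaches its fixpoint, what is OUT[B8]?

Answer: {c-e}

Working:
Fixpoint table:
  B0:   IN={}   OUT={c+e}
  B1:   IN={c+e}   OUT={}
  B2:   IN={}   OUT={}
  B3:   IN={}   OUT={}
  B4:   IN={}   OUT={}
  B5:   IN={}   OUT={}
  B6:   IN={}   OUT={a-c}
  B7:   IN={a-c}   OUT={}
  B8:   IN={}   OUT={c-e}
  B9:   IN={}   OUT={c-c}

Merge at B8: IN[B8] = OUT[B7] = {}
Applying B8's transfer function to that IN value gives OUT[B8] (row B8 above).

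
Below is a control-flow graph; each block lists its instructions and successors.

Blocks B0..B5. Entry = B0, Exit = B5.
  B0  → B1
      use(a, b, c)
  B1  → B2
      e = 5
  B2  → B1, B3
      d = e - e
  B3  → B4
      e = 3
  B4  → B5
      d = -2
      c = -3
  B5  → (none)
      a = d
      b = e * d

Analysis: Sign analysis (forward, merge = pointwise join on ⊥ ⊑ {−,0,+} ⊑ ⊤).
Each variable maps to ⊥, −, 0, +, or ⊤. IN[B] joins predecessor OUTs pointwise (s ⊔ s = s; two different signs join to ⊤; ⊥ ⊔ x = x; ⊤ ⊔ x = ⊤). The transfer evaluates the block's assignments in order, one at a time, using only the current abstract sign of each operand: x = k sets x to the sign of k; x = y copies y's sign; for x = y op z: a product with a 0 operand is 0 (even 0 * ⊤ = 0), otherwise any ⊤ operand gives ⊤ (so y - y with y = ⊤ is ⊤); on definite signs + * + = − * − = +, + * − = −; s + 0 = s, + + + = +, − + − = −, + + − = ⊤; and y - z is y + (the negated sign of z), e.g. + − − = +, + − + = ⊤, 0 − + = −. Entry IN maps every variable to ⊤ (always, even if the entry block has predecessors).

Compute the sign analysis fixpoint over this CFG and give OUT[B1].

Fixpoint table:
  B0: | IN=(all ⊤) | OUT=(all ⊤)
  B1: | IN=(all ⊤) | OUT={e:+; rest ⊤}
  B2: | IN={e:+; rest ⊤} | OUT={e:+; rest ⊤}
  B3: | IN={e:+; rest ⊤} | OUT={e:+; rest ⊤}
  B4: | IN={e:+; rest ⊤} | OUT={c:-, d:-, e:+; rest ⊤}
  B5: | IN={c:-, d:-, e:+; rest ⊤} | OUT={a:-, b:-, c:-, d:-, e:+; rest ⊤}

Merge at B1: IN[B1] = OUT[B0] ⊔ OUT[B2] = {a: ⊤, b: ⊤, c: ⊤, d: ⊤, e: ⊤, f: ⊤}
Applying B1's transfer function to that IN value gives OUT[B1] (row B1 above).

Answer: {a: ⊤, b: ⊤, c: ⊤, d: ⊤, e: +, f: ⊤}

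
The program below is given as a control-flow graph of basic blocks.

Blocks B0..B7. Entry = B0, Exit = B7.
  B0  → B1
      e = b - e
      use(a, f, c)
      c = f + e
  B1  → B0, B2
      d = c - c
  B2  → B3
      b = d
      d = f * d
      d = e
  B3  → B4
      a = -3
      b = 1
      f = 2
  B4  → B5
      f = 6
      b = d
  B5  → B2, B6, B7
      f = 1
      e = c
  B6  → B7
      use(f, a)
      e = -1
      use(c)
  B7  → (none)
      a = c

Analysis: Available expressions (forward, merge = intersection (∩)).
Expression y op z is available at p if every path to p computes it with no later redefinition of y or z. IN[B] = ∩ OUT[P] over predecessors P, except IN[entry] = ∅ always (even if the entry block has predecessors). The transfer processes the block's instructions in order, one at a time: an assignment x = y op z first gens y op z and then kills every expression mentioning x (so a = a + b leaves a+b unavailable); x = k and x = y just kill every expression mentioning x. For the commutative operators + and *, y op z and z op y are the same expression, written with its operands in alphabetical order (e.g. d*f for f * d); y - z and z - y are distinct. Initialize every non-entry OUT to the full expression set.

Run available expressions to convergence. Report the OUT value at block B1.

Answer: {c-c, e+f}

Derivation:
Per-block solution:
  B0:  IN={}  OUT={e+f}
  B1:  IN={e+f}  OUT={c-c, e+f}
  B2:  IN={c-c}  OUT={c-c}
  B3:  IN={c-c}  OUT={c-c}
  B4:  IN={c-c}  OUT={c-c}
  B5:  IN={c-c}  OUT={c-c}
  B6:  IN={c-c}  OUT={c-c}
  B7:  IN={c-c}  OUT={c-c}

Merge at B1: IN[B1] = OUT[B0] = {e+f}
Applying B1's transfer function to that IN value gives OUT[B1] (row B1 above).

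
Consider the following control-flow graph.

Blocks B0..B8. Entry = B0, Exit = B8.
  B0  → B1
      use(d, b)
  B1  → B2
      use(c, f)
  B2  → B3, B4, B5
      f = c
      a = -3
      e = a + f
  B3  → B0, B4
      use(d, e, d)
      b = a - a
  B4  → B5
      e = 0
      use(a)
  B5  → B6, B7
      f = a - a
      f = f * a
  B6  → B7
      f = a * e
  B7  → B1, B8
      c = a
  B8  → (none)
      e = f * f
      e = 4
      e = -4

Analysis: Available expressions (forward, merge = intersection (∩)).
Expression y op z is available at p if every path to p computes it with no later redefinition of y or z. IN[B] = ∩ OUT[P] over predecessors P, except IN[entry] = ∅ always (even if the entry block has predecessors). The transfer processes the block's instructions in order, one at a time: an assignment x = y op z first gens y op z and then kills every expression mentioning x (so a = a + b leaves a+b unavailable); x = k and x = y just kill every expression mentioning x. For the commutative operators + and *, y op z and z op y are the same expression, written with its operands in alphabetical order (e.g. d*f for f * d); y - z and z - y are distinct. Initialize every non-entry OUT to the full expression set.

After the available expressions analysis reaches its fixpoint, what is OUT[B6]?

Answer: {a*e, a-a}

Trace:
Per-block solution:
  B0:  IN={}  OUT={}
  B1:  IN={}  OUT={}
  B2:  IN={}  OUT={a+f}
  B3:  IN={a+f}  OUT={a+f, a-a}
  B4:  IN={a+f}  OUT={a+f}
  B5:  IN={a+f}  OUT={a-a}
  B6:  IN={a-a}  OUT={a*e, a-a}
  B7:  IN={a-a}  OUT={a-a}
  B8:  IN={a-a}  OUT={a-a, f*f}

Merge at B6: IN[B6] = OUT[B5] = {a-a}
Applying B6's transfer function to that IN value gives OUT[B6] (row B6 above).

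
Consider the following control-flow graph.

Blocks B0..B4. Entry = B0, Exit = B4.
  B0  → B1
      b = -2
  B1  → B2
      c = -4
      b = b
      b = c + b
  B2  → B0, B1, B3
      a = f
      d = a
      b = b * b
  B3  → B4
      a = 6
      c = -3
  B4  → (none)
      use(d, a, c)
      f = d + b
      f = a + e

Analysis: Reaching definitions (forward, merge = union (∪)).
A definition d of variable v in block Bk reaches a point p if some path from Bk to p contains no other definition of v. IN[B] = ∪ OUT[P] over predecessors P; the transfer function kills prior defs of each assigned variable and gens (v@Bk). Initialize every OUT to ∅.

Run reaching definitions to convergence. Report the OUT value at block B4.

Answer: {a@B3, b@B2, c@B3, d@B2, f@B4}

Derivation:
Converged values:
  B0: | IN={a@B2, b@B2, c@B1, d@B2} | OUT={a@B2, b@B0, c@B1, d@B2}
  B1: | IN={a@B2, b@B0, b@B2, c@B1, d@B2} | OUT={a@B2, b@B1, c@B1, d@B2}
  B2: | IN={a@B2, b@B1, c@B1, d@B2} | OUT={a@B2, b@B2, c@B1, d@B2}
  B3: | IN={a@B2, b@B2, c@B1, d@B2} | OUT={a@B3, b@B2, c@B3, d@B2}
  B4: | IN={a@B3, b@B2, c@B3, d@B2} | OUT={a@B3, b@B2, c@B3, d@B2, f@B4}

Merge at B4: IN[B4] = OUT[B3] = {a@B3, b@B2, c@B3, d@B2}
Applying B4's transfer function to that IN value gives OUT[B4] (row B4 above).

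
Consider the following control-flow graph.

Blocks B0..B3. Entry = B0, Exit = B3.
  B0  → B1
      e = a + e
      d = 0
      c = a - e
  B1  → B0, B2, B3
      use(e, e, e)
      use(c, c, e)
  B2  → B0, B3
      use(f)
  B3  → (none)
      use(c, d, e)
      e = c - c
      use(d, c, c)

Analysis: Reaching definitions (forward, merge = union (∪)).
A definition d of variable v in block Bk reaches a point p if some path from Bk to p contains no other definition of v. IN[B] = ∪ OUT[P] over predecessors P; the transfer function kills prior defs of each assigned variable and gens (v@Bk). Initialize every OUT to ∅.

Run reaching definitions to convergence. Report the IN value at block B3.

Converged values:
  B0: | IN={c@B0, d@B0, e@B0} | OUT={c@B0, d@B0, e@B0}
  B1: | IN={c@B0, d@B0, e@B0} | OUT={c@B0, d@B0, e@B0}
  B2: | IN={c@B0, d@B0, e@B0} | OUT={c@B0, d@B0, e@B0}
  B3: | IN={c@B0, d@B0, e@B0} | OUT={c@B0, d@B0, e@B3}

Merge at B3: IN[B3] = OUT[B1] ⊔ OUT[B2] = {c@B0, d@B0, e@B0}

Answer: {c@B0, d@B0, e@B0}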